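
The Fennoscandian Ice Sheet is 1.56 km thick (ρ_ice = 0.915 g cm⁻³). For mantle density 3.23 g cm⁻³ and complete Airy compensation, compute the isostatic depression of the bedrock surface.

0.442 km

Balancing pressure at the compensation depth: the ice load ρ_ice t is balanced by mantle displaced below, ρ_m s.
s = t ρ_ice / ρ_m = 1.56 km × 0.915/3.23 = 0.442 km.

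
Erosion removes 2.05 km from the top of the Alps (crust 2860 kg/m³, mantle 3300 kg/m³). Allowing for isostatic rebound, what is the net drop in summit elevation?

0.273 km

Rebound u = e ρ_c/ρ_m = 2.05 km × 2860/3300 = 1.777 km.
Net surface drop = e − u = 2.05 km − 1.777 km = e (ρ_m − ρ_c)/ρ_m = 0.273 km.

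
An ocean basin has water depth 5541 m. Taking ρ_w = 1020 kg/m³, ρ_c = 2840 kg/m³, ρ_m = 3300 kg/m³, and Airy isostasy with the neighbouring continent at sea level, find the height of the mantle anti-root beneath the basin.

Balancing pressure at the compensation depth: replacing crust with seawater at the top is compensated by replacing crust with mantle at the base: d (ρ_c − ρ_w) = a (ρ_m − ρ_c).
a = d (ρ_c − ρ_w)/(ρ_m − ρ_c) = 5541 m × 1820/460 = 21900 m.

21900 m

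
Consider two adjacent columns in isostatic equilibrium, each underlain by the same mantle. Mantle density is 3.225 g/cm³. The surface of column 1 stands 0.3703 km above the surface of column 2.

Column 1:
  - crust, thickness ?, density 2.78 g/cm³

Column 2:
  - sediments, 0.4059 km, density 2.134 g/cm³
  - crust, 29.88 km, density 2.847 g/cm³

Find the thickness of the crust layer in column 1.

Take the compensation level at the base of the deeper column (depth z_c below the surface of column 1) and equate Σ ρ_i t_i down to z_c; mantle fills any gap and the z_c terms cancel.
Column 1: x×2.78 + (z_c − 0 − x)×3.225
Column 2: 0.3703×0 + 0.4059×2.134 + 29.88×2.847 + (z_c − 0.3703 − 30.2859)×3.225
The z_c×3.225 term appears on both sides and cancels. Collect the known terms of each column as K = Σ(ρt)_known − 3.225 × (depth of known layers): K_1 = 0 − 3.225×0 = 0; K_2 = 85.9345506 − 3.225×(0.3703 + 30.2859) = −12.9316944.
Balance: K_1 − x×(3.225 − 2.78) = K_2, so x = (K_1 − K_2)/(3.225 − 2.78) = 12.9317/0.445 = 29.1 km.

29.1 km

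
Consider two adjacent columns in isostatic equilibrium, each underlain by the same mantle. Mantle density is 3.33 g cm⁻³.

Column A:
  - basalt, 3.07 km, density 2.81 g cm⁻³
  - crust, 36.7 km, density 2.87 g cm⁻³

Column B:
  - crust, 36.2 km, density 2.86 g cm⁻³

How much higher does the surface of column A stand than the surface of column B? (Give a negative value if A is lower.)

0.44 km

For any compensation level in the mantle, the mantle terms cancel and isostasy reduces to e = (Σt_A − Σt_B) − (Σ(ρt)_A − Σ(ρt)_B) / ρ_m.
Σt_A = 39.77 km; Σt_B = 36.2 km; Σ(ρt)_A = 113.9557; Σ(ρt)_B = 103.532 (in km·g cm⁻³).
e = (39.77 − 36.2) − (113.9557 − 103.532) / 3.33 = 0.44 km.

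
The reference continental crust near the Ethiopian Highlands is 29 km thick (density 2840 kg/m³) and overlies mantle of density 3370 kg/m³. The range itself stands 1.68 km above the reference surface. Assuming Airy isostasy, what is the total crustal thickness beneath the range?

39.7 km

Root depth r = h ρ_c / (ρ_m − ρ_c) = 1.68 km × 2840 / 530 = 9.002 km.
Total thickness = T + h + r = 29 km + 1.68 km + 9.002 km = 39.7 km.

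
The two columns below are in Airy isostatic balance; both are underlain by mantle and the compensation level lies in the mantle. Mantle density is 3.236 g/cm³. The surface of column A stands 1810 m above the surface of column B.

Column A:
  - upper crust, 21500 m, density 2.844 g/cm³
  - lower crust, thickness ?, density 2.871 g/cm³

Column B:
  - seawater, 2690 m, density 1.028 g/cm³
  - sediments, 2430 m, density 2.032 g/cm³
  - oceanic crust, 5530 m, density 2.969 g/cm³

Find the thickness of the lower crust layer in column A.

21300 m

Take the compensation level at the base of the deeper column (depth z_c below the surface of column A) and equate Σ ρ_i t_i down to z_c; mantle fills any gap and the z_c terms cancel.
Column A: 21500×2.844 + x×2.871 + (z_c − 21500 − x)×3.236
Column B: 1810×0 + 2690×1.028 + 2430×2.032 + 5530×2.969 + (z_c − 1810 − 10650)×3.236
The z_c×3.236 term appears on both sides and cancels. Collect the known terms of each column as K = Σ(ρt)_known − 3.236 × (depth of known layers): K_A = 61146 − 3.236×21500 = −8428; K_B = 24121.65 − 3.236×(1810 + 10650) = −16198.91.
Balance: K_A − x×(3.236 − 2.871) = K_B, so x = (K_A − K_B)/(3.236 − 2.871) = 7770.91/0.365 = 21300 m.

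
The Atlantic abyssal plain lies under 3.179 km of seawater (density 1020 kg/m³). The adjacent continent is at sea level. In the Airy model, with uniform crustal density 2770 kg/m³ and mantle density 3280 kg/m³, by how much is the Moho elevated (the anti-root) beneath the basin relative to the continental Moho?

By Archimedes' principle applied to the lithosphere: replacing crust with seawater at the top is compensated by replacing crust with mantle at the base: d (ρ_c − ρ_w) = a (ρ_m − ρ_c).
a = d (ρ_c − ρ_w)/(ρ_m − ρ_c) = 3.179 km × 1750/510 = 10.9 km.

10.9 km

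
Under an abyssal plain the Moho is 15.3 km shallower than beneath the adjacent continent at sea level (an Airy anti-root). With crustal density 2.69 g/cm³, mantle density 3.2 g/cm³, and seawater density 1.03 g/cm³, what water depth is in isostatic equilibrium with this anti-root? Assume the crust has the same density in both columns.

Replacing a thickness d of crust by seawater at the top must be balanced by replacing crust with mantle at the base: d (ρ_c − ρ_w) = a (ρ_m − ρ_c).
d = a (ρ_m − ρ_c)/(ρ_c − ρ_w) = 15.3 km × 0.51/1.66 = 4.7 km.

4.7 km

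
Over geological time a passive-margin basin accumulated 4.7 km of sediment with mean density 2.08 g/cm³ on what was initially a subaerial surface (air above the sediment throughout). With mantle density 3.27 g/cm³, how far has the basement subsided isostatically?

2.99 km

Subaerial load: s = t ρ_sed / ρ_m = 4.7 km × 2.08/3.27 = 2.99 km.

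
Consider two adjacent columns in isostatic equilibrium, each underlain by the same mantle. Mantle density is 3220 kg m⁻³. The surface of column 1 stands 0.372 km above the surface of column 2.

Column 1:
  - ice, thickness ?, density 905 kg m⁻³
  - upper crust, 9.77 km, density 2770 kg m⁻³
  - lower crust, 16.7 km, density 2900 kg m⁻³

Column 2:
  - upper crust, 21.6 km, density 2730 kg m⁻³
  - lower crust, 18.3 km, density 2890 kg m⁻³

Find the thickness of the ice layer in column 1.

Take the compensation level at the base of the deeper column (depth z_c below the surface of column 1) and equate Σ ρ_i t_i down to z_c; mantle fills any gap and the z_c terms cancel.
Column 1: x×905 + 9.77×2770 + 16.7×2900 + (z_c − 26.47 − x)×3220
Column 2: 0.372×0 + 21.6×2730 + 18.3×2890 + (z_c − 0.372 − 39.9)×3220
The z_c×3220 term appears on both sides and cancels. Collect the known terms of each column as K = Σ(ρt)_known − 3220 × (depth of known layers): K_1 = 75492.9 − 3220×26.47 = −9740.5; K_2 = 111855 − 3220×(0.372 + 39.9) = −17820.84.
Balance: K_1 − x×(3220 − 905) = K_2, so x = (K_1 − K_2)/(3220 − 905) = 8080.34/2315 = 3.49 km.

3.49 km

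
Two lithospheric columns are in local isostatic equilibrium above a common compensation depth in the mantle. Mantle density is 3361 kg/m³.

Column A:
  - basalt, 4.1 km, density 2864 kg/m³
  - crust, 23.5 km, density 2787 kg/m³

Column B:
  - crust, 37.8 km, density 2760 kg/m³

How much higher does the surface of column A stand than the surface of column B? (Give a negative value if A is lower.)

−2.14 km

For any compensation level in the mantle, the mantle terms cancel and isostasy reduces to e = (Σt_A − Σt_B) − (Σ(ρt)_A − Σ(ρt)_B) / ρ_m.
Σt_A = 27.6 km; Σt_B = 37.8 km; Σ(ρt)_A = 77236.9; Σ(ρt)_B = 104328 (in km·kg/m³).
e = (27.6 − 37.8) − (77236.9 − 104328) / 3361 = −2.14 km.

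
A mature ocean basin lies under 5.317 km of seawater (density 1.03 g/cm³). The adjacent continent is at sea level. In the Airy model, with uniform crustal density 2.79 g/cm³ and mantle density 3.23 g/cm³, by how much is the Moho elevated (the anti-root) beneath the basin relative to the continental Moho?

Balancing pressure at the compensation depth: replacing crust with seawater at the top is compensated by replacing crust with mantle at the base: d (ρ_c − ρ_w) = a (ρ_m − ρ_c).
a = d (ρ_c − ρ_w)/(ρ_m − ρ_c) = 5.317 km × 1.76/0.44 = 21.3 km.

21.3 km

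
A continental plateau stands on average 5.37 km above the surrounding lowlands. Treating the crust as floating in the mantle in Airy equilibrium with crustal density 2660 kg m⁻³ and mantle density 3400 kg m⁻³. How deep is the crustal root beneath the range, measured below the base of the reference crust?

In Airy isostatic equilibrium: the weight of the topography is balanced by the buoyancy of the root, ρ_c h = (ρ_m − ρ_c) r.
r = h · ρ_c / (ρ_m − ρ_c) = 5.37 km × 2660 / (3400 − 2660) = 19.3 km.

19.3 km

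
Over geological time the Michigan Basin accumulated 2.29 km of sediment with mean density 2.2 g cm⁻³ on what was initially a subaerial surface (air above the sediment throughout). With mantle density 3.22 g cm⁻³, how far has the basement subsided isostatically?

1.56 km

Subaerial load: s = t ρ_sed / ρ_m = 2.29 km × 2.2/3.22 = 1.56 km.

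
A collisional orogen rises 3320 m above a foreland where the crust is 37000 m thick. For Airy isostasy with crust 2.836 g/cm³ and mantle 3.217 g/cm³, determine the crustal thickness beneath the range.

65000 m

Root depth r = h ρ_c / (ρ_m − ρ_c) = 3320 m × 2.836 / 0.381 = 24710 m.
Total thickness = T + h + r = 37000 m + 3320 m + 24710 m = 65000 m.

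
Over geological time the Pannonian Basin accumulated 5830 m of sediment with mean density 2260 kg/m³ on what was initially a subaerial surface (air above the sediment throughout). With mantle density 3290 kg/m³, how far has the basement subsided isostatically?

Subaerial load: s = t ρ_sed / ρ_m = 5830 m × 2260/3290 = 4000 m.

4000 m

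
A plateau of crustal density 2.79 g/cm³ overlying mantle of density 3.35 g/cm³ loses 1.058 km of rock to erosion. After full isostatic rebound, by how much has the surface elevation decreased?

0.177 km

Rebound u = e ρ_c/ρ_m = 1.058 km × 2.79/3.35 = 0.8811 km.
Net surface drop = e − u = 1.058 km − 0.8811 km = e (ρ_m − ρ_c)/ρ_m = 0.177 km.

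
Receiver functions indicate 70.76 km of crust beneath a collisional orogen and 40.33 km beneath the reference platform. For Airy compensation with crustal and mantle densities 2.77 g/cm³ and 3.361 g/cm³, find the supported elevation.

5.35 km

Excess crust Δ = 70.76 km − 40.33 km = 30.43 km, split between elevation h and root r with h + r = Δ.
Airy balance ρ_c h = (ρ_m − ρ_c) r gives r = h ρ_c/(ρ_m − ρ_c), so h (1 + ρ_c/(ρ_m − ρ_c)) = Δ, i.e. h = Δ (ρ_m − ρ_c)/ρ_m.
h = 30.43 km × 0.591/3.361 = 5.35 km.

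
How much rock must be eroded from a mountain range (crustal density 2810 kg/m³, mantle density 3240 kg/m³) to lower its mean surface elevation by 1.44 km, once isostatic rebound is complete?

10.9 km

Net drop Δ = e − u = e − e ρ_c/ρ_m = e (ρ_m − ρ_c)/ρ_m.
e = Δ ρ_m/(ρ_m − ρ_c) = 1.44 km × 3240/430 = 10.9 km.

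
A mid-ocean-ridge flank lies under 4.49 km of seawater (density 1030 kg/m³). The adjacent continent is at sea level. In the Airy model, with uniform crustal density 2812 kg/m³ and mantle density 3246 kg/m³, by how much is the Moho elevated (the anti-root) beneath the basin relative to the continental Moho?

18.4 km

Isostatic balance requires: replacing crust with seawater at the top is compensated by replacing crust with mantle at the base: d (ρ_c − ρ_w) = a (ρ_m − ρ_c).
a = d (ρ_c − ρ_w)/(ρ_m − ρ_c) = 4.49 km × 1782/434 = 18.4 km.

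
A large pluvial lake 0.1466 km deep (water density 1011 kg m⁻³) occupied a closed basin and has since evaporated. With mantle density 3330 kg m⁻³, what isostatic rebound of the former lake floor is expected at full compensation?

0.0445 km

u = d ρ_w/ρ_m = 0.1466 km × 1011/3330 = 0.0445 km.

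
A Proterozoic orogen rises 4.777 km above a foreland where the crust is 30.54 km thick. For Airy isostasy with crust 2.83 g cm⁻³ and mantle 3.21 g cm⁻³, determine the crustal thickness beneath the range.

70.9 km

Root depth r = h ρ_c / (ρ_m − ρ_c) = 4.777 km × 2.83 / 0.38 = 35.58 km.
Total thickness = T + h + r = 30.54 km + 4.777 km + 35.58 km = 70.9 km.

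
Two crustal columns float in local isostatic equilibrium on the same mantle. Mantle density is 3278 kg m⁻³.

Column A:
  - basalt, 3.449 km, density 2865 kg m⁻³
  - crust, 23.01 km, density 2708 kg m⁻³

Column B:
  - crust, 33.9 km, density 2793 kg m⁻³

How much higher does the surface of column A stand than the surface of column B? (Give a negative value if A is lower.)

For any compensation level in the mantle, the mantle terms cancel and isostasy reduces to e = (Σt_A − Σt_B) − (Σ(ρt)_A − Σ(ρt)_B) / ρ_m.
Σt_A = 26.459 km; Σt_B = 33.9 km; Σ(ρt)_A = 72192.465; Σ(ρt)_B = 94682.7 (in km·kg m⁻³).
e = (26.459 − 33.9) − (72192.465 − 94682.7) / 3278 = −0.58 km.

−0.58 km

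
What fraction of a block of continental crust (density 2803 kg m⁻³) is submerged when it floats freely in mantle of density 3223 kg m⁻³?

Submerged fraction = ρ_obj/ρ_fluid = 2803/3223 = 87%.

87%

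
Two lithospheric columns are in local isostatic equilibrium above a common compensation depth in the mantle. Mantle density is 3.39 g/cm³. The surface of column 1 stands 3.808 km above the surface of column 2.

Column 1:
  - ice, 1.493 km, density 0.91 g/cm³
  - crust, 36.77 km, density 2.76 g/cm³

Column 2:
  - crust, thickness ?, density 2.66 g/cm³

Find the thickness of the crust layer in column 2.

19.1 km

Take the compensation level at the base of the deeper column (depth z_c below the surface of column 1) and equate Σ ρ_i t_i down to z_c; mantle fills any gap and the z_c terms cancel.
Column 1: 1.493×0.91 + 36.77×2.76 + (z_c − 38.263)×3.39
Column 2: 3.808×0 + x×2.66 + (z_c − 3.808 − 0 − x)×3.39
The z_c×3.39 term appears on both sides and cancels. Collect the known terms of each column as K = Σ(ρt)_known − 3.39 × (depth of known layers): K_1 = 102.84383 − 3.39×38.263 = −26.86774; K_2 = 0 − 3.39×(3.808 + 0) = −12.90912.
Balance: K_1 = K_2 − x×(3.39 − 2.66), so x = (K_2 − K_1)/(3.39 − 2.66) = 13.9586/0.73 = 19.1 km.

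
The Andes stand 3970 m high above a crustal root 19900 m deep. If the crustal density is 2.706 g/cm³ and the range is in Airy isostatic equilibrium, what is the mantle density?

3.25 g/cm³

Airy balance: ρ_c h = (ρ_m − ρ_c) r → ρ_m = ρ_c (1 + h/r).
ρ_m = 2.706 × (1 + 3970 m/19900 m) = 3.25 g/cm³.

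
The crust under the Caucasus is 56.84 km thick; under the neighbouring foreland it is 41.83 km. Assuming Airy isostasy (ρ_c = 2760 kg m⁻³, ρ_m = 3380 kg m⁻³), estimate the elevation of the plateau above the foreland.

2.75 km

Excess crust Δ = 56.84 km − 41.83 km = 15.01 km, split between elevation h and root r with h + r = Δ.
Airy balance ρ_c h = (ρ_m − ρ_c) r gives r = h ρ_c/(ρ_m − ρ_c), so h (1 + ρ_c/(ρ_m − ρ_c)) = Δ, i.e. h = Δ (ρ_m − ρ_c)/ρ_m.
h = 15.01 km × 620/3380 = 2.75 km.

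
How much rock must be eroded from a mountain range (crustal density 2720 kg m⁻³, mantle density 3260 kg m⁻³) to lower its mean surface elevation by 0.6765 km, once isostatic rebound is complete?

Net drop Δ = e − u = e − e ρ_c/ρ_m = e (ρ_m − ρ_c)/ρ_m.
e = Δ ρ_m/(ρ_m − ρ_c) = 0.6765 km × 3260/540 = 4.08 km.

4.08 km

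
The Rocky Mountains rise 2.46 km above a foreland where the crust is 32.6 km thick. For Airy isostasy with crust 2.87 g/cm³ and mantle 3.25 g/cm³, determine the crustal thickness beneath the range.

Root depth r = h ρ_c / (ρ_m − ρ_c) = 2.46 km × 2.87 / 0.38 = 18.58 km.
Total thickness = T + h + r = 32.6 km + 2.46 km + 18.58 km = 53.6 km.

53.6 km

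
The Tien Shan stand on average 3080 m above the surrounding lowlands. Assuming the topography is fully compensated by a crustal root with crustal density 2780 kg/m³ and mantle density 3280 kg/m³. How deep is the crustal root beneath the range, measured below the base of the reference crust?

17100 m

By Archimedes' principle applied to the lithosphere: the weight of the topography is balanced by the buoyancy of the root, ρ_c h = (ρ_m − ρ_c) r.
r = h · ρ_c / (ρ_m − ρ_c) = 3080 m × 2780 / (3280 − 2780) = 17100 m.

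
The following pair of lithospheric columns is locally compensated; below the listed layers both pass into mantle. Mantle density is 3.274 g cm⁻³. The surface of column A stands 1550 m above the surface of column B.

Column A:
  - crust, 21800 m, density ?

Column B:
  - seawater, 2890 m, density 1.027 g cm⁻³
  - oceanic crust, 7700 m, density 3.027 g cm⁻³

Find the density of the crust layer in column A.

Take the compensation level at the base of the deeper column (depth z_c below the surface of column A) and equate Σ ρ_i t_i down to z_c; mantle fills any gap and the z_c terms cancel.
Column A: 21800×ρ + (z_c − 21800)×3.274
Column B: 1550×0 + 2890×1.027 + 7700×3.027 + (z_c − 1550 − 10590)×3.274
The z_c×3.274 term appears on both sides and cancels. Collect the known terms of each column as K = Σ(ρt)_known − 3.274 × (depth of known layers): K_A = 0 − 3.274×21800 = −71373.2; K_B = 26275.93 − 3.274×(1550 + 10590) = −13470.43.
Balance: K_A + 21800×ρ = K_B, so ρ = (K_B − K_A)/21800 = 57902.8/21800 = 2.66 g cm⁻³.

2.66 g cm⁻³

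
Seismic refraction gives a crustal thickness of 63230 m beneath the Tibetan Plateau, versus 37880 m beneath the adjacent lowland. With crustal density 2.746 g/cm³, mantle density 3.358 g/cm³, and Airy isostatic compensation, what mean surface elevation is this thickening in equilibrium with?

Excess crust Δ = 63230 m − 37880 m = 25350 m, split between elevation h and root r with h + r = Δ.
Airy balance ρ_c h = (ρ_m − ρ_c) r gives r = h ρ_c/(ρ_m − ρ_c), so h (1 + ρ_c/(ρ_m − ρ_c)) = Δ, i.e. h = Δ (ρ_m − ρ_c)/ρ_m.
h = 25350 m × 0.612/3.358 = 4620 m.

4620 m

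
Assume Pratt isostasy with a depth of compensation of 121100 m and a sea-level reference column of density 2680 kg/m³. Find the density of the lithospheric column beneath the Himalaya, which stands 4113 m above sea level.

2590 kg/m³

Pratt balance: ρ_ref D = ρ (D + h).
ρ = ρ_ref D/(D + h) = 2680 × 121100 m/(121100 m + 4113 m) = 2590 kg/m³.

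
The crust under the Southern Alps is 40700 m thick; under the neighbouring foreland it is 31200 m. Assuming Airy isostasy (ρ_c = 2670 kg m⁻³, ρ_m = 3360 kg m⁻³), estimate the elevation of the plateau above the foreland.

1950 m

Excess crust Δ = 40700 m − 31200 m = 9500 m, split between elevation h and root r with h + r = Δ.
Airy balance ρ_c h = (ρ_m − ρ_c) r gives r = h ρ_c/(ρ_m − ρ_c), so h (1 + ρ_c/(ρ_m − ρ_c)) = Δ, i.e. h = Δ (ρ_m − ρ_c)/ρ_m.
h = 9500 m × 690/3360 = 1950 m.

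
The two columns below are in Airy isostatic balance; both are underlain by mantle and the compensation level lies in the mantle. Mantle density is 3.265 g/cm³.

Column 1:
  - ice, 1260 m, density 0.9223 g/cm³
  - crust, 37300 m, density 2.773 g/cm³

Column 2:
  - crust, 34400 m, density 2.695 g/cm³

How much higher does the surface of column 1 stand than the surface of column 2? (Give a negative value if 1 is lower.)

For any compensation level in the mantle, the mantle terms cancel and isostasy reduces to e = (Σt_1 − Σt_2) − (Σ(ρt)_1 − Σ(ρt)_2) / ρ_m.
Σt_1 = 38560 m; Σt_2 = 34400 m; Σ(ρt)_1 = 104594.998; Σ(ρt)_2 = 92708 (in m·g/cm³).
e = (38560 − 34400) − (104594.998 − 92708) / 3.265 = 519 m.

519 m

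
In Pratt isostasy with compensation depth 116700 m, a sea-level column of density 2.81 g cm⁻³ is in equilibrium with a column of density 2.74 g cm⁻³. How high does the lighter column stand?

ρ_ref D = ρ (D + h) → h = D (ρ_ref − ρ)/ρ.
h = 116700 m × (2.81 − 2.74)/2.74 = 2980 m.

2980 m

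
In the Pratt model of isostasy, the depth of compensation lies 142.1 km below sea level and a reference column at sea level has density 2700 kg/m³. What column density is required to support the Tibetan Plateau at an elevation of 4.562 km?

Pratt balance: ρ_ref D = ρ (D + h).
ρ = ρ_ref D/(D + h) = 2700 × 142.1 km/(142.1 km + 4.562 km) = 2620 kg/m³.

2620 kg/m³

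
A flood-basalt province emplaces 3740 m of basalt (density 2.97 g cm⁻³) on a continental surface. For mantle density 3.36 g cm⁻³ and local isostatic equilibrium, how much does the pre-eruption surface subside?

3310 m

Subaerial loading: s = t ρ_load / ρ_m.
s = 3740 m × 2.97/3.36 = 3310 m.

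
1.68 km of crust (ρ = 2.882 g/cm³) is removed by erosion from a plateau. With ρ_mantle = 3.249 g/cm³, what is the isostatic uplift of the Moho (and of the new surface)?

1.49 km

Unloading: uplift u = e ρ_c/ρ_m = 1.68 km × 2.882/3.249 = 1.49 km.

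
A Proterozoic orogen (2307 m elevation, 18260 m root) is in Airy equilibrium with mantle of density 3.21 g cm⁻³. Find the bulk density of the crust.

2.85 g cm⁻³

ρ_c h = (ρ_m − ρ_c) r → ρ_c (h + r) = ρ_m r → ρ_c = ρ_m r / (h + r).
ρ_c = 3.21 × 18260 m / (2307 m + 18260 m) = 2.85 g cm⁻³.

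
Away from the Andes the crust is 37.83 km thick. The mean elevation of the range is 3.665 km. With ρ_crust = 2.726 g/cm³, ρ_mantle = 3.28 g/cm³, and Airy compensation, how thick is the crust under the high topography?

59.5 km

Root depth r = h ρ_c / (ρ_m − ρ_c) = 3.665 km × 2.726 / 0.554 = 18.03 km.
Total thickness = T + h + r = 37.83 km + 3.665 km + 18.03 km = 59.5 km.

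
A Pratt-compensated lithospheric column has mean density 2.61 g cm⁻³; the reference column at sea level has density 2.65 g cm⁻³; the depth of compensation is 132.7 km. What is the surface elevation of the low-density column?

ρ_ref D = ρ (D + h) → h = D (ρ_ref − ρ)/ρ.
h = 132.7 km × (2.65 − 2.61)/2.61 = 2.03 km.

2.03 km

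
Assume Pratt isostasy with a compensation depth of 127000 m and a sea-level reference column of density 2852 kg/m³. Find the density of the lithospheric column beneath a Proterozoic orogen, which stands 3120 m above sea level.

2780 kg/m³

Pratt balance: ρ_ref D = ρ (D + h).
ρ = ρ_ref D/(D + h) = 2852 × 127000 m/(127000 m + 3120 m) = 2780 kg/m³.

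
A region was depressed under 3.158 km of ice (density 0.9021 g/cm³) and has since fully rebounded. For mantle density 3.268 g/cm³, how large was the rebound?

0.872 km

Removing the load lets mantle flow back in; uplift u satisfies ρ_ice t = ρ_m u.
u = t ρ_ice/ρ_m = 3.158 km × 0.9021/3.268 = 0.872 km.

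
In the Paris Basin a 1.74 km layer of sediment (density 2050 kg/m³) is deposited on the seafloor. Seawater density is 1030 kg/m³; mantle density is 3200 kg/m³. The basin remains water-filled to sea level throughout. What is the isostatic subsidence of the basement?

0.818 km

Submarine loading: the sediment displaces seawater, and the subsidence is in turn flooded, so s (ρ_m − ρ_w) = t (ρ_sed − ρ_w).
s = 1.74 km × (2050 − 1030) / (3200 − 1030) = 0.818 km.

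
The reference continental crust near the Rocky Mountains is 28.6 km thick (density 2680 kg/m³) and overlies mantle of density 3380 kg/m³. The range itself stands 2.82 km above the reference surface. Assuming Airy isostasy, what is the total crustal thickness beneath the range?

42.2 km

Root depth r = h ρ_c / (ρ_m − ρ_c) = 2.82 km × 2680 / 700 = 10.8 km.
Total thickness = T + h + r = 28.6 km + 2.82 km + 10.8 km = 42.2 km.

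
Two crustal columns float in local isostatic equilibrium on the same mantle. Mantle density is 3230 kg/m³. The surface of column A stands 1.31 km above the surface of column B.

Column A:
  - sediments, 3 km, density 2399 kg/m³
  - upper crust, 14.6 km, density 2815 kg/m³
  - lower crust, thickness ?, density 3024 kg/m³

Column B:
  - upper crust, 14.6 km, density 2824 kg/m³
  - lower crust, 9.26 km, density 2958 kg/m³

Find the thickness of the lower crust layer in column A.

Take the compensation level at the base of the deeper column (depth z_c below the surface of column A) and equate Σ ρ_i t_i down to z_c; mantle fills any gap and the z_c terms cancel.
Column A: 3×2399 + 14.6×2815 + x×3024 + (z_c − 17.6 − x)×3230
Column B: 1.31×0 + 14.6×2824 + 9.26×2958 + (z_c − 1.31 − 23.86)×3230
The z_c×3230 term appears on both sides and cancels. Collect the known terms of each column as K = Σ(ρt)_known − 3230 × (depth of known layers): K_A = 48296 − 3230×17.6 = −8552; K_B = 68621.48 − 3230×(1.31 + 23.86) = −12677.62.
Balance: K_A − x×(3230 − 3024) = K_B, so x = (K_A − K_B)/(3230 − 3024) = 4125.62/206 = 20 km.

20 km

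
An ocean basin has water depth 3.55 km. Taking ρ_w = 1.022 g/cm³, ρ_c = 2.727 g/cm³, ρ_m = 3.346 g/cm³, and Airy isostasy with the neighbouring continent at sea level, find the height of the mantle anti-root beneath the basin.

For local isostatic compensation: replacing crust with seawater at the top is compensated by replacing crust with mantle at the base: d (ρ_c − ρ_w) = a (ρ_m − ρ_c).
a = d (ρ_c − ρ_w)/(ρ_m − ρ_c) = 3.55 km × 1.705/0.619 = 9.78 km.

9.78 km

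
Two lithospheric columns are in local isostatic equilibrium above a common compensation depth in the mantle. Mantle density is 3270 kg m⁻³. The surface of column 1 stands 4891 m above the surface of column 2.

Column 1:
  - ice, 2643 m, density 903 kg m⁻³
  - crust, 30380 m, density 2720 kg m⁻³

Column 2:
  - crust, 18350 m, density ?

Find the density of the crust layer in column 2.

2890 kg m⁻³

Take the compensation level at the base of the deeper column (depth z_c below the surface of column 1) and equate Σ ρ_i t_i down to z_c; mantle fills any gap and the z_c terms cancel.
Column 1: 2643×903 + 30380×2720 + (z_c − 33023)×3270
Column 2: 4891×0 + 18350×ρ + (z_c − 4891 − 18350)×3270
The z_c×3270 term appears on both sides and cancels. Collect the known terms of each column as K = Σ(ρt)_known − 3270 × (depth of known layers): K_1 = 85020229 − 3270×33023 = −22964981; K_2 = 0 − 3270×(4891 + 18350) = −75998070.
Balance: K_1 = K_2 + 18350×ρ, so ρ = (K_1 − K_2)/18350 = 53033100/18350 = 2890 kg m⁻³.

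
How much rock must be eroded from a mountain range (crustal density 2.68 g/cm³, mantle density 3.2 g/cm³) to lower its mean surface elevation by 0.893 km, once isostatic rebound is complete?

Net drop Δ = e − u = e − e ρ_c/ρ_m = e (ρ_m − ρ_c)/ρ_m.
e = Δ ρ_m/(ρ_m − ρ_c) = 0.893 km × 3.2/0.52 = 5.5 km.

5.5 km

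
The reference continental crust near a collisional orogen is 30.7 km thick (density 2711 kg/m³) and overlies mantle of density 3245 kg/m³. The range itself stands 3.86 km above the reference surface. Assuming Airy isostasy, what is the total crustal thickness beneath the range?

Root depth r = h ρ_c / (ρ_m − ρ_c) = 3.86 km × 2711 / 534 = 19.6 km.
Total thickness = T + h + r = 30.7 km + 3.86 km + 19.6 km = 54.2 km.

54.2 km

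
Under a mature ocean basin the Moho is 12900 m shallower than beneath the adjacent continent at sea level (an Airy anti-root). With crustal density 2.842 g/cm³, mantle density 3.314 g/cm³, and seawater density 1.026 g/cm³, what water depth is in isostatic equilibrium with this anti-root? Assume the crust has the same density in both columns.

3350 m

Replacing a thickness d of crust by seawater at the top must be balanced by replacing crust with mantle at the base: d (ρ_c − ρ_w) = a (ρ_m − ρ_c).
d = a (ρ_m − ρ_c)/(ρ_c − ρ_w) = 12900 m × 0.472/1.816 = 3350 m.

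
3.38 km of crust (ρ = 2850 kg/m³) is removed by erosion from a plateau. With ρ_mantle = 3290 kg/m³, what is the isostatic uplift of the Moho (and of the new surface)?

Unloading: uplift u = e ρ_c/ρ_m = 3.38 km × 2850/3290 = 2.93 km.

2.93 km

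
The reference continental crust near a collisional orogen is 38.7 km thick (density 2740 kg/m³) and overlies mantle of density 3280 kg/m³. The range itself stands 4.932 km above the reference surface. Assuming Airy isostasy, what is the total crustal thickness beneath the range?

Root depth r = h ρ_c / (ρ_m − ρ_c) = 4.932 km × 2740 / 540 = 25.03 km.
Total thickness = T + h + r = 38.7 km + 4.932 km + 25.03 km = 68.7 km.

68.7 km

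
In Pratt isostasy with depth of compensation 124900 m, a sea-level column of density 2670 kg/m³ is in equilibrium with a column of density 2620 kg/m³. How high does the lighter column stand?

ρ_ref D = ρ (D + h) → h = D (ρ_ref − ρ)/ρ.
h = 124900 m × (2670 − 2620)/2620 = 2380 m.

2380 m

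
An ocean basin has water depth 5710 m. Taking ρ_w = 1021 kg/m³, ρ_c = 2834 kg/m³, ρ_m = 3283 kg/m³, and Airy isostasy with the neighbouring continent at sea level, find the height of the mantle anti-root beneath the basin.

Isostatic balance requires: replacing crust with seawater at the top is compensated by replacing crust with mantle at the base: d (ρ_c − ρ_w) = a (ρ_m − ρ_c).
a = d (ρ_c − ρ_w)/(ρ_m − ρ_c) = 5710 m × 1813/449 = 23100 m.

23100 m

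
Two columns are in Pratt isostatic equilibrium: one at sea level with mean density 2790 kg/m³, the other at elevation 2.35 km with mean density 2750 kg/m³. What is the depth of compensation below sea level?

162 km

ρ_ref D = ρ (D + h) → D (ρ_ref − ρ) = ρ h.
D = ρ h/(ρ_ref − ρ) = 2750 × 2.35 km/(2790 − 2750) = 162 km.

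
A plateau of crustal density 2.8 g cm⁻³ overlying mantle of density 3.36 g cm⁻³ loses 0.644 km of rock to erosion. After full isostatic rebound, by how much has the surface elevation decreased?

0.107 km

Rebound u = e ρ_c/ρ_m = 0.644 km × 2.8/3.36 = 0.5367 km.
Net surface drop = e − u = 0.644 km − 0.5367 km = e (ρ_m − ρ_c)/ρ_m = 0.107 km.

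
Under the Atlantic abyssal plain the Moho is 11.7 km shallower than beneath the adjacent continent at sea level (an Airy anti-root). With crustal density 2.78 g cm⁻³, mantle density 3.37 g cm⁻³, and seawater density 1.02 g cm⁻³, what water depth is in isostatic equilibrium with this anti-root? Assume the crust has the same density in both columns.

Replacing a thickness d of crust by seawater at the top must be balanced by replacing crust with mantle at the base: d (ρ_c − ρ_w) = a (ρ_m − ρ_c).
d = a (ρ_m − ρ_c)/(ρ_c − ρ_w) = 11.7 km × 0.59/1.76 = 3.92 km.

3.92 km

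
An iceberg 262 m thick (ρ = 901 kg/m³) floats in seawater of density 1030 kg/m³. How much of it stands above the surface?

32.8 m

Floating equilibrium: submerged depth d = t ρ_obj/ρ_fluid = 262 m × 901/1030 = 229.2 m.
Freeboard = t − d = 262 m − 229.2 m = 32.8 m.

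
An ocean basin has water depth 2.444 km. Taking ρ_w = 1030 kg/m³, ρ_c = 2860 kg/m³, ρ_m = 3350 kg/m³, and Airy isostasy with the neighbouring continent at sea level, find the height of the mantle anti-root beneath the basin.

9.13 km

Equating mass per unit area of the two columns: replacing crust with seawater at the top is compensated by replacing crust with mantle at the base: d (ρ_c − ρ_w) = a (ρ_m − ρ_c).
a = d (ρ_c − ρ_w)/(ρ_m − ρ_c) = 2.444 km × 1830/490 = 9.13 km.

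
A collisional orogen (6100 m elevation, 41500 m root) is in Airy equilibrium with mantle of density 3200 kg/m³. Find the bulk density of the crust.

2790 kg/m³

ρ_c h = (ρ_m − ρ_c) r → ρ_c (h + r) = ρ_m r → ρ_c = ρ_m r / (h + r).
ρ_c = 3200 × 41500 m / (6100 m + 41500 m) = 2790 kg/m³.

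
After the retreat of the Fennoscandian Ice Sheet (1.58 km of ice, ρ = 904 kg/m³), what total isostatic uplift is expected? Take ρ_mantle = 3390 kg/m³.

0.421 km

Removing the load lets mantle flow back in; uplift u satisfies ρ_ice t = ρ_m u.
u = t ρ_ice/ρ_m = 1.58 km × 904/3390 = 0.421 km.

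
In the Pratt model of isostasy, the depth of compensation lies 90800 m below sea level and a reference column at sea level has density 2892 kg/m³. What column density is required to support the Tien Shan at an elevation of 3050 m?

Pratt balance: ρ_ref D = ρ (D + h).
ρ = ρ_ref D/(D + h) = 2892 × 90800 m/(90800 m + 3050 m) = 2800 kg/m³.

2800 kg/m³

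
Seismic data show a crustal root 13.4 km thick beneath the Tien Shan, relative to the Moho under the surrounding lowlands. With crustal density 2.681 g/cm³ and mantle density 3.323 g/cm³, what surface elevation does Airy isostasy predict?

By Archimedes' principle applied to the lithosphere: ρ_c h = (ρ_m − ρ_c) r.
h = r (ρ_m − ρ_c) / ρ_c = 13.4 km × (3.323 − 2.681) / 2.681 = 3.21 km.

3.21 km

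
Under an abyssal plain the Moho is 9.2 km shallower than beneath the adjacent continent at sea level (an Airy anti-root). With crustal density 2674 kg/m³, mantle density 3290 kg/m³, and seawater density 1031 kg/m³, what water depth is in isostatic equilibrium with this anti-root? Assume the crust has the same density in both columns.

Replacing a thickness d of crust by seawater at the top must be balanced by replacing crust with mantle at the base: d (ρ_c − ρ_w) = a (ρ_m − ρ_c).
d = a (ρ_m − ρ_c)/(ρ_c − ρ_w) = 9.2 km × 616/1643 = 3.45 km.

3.45 km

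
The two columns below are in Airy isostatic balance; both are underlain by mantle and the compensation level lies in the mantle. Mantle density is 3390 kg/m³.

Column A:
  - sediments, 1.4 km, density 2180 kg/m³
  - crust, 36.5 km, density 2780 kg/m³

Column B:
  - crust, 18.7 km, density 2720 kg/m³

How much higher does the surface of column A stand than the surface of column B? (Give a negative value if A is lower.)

For any compensation level in the mantle, the mantle terms cancel and isostasy reduces to e = (Σt_A − Σt_B) − (Σ(ρt)_A − Σ(ρt)_B) / ρ_m.
Σt_A = 37.9 km; Σt_B = 18.7 km; Σ(ρt)_A = 104522; Σ(ρt)_B = 50864 (in km·kg/m³).
e = (37.9 − 18.7) − (104522 − 50864) / 3390 = 3.37 km.

3.37 km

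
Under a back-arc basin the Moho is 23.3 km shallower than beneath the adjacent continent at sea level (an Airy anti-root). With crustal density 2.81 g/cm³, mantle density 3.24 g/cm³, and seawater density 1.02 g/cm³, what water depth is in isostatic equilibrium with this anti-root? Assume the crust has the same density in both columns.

Replacing a thickness d of crust by seawater at the top must be balanced by replacing crust with mantle at the base: d (ρ_c − ρ_w) = a (ρ_m − ρ_c).
d = a (ρ_m − ρ_c)/(ρ_c − ρ_w) = 23.3 km × 0.43/1.79 = 5.6 km.

5.6 km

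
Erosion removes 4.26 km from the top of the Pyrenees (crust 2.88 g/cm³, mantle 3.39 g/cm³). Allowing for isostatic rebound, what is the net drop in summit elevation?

Rebound u = e ρ_c/ρ_m = 4.26 km × 2.88/3.39 = 3.619 km.
Net surface drop = e − u = 4.26 km − 3.619 km = e (ρ_m − ρ_c)/ρ_m = 0.641 km.

0.641 km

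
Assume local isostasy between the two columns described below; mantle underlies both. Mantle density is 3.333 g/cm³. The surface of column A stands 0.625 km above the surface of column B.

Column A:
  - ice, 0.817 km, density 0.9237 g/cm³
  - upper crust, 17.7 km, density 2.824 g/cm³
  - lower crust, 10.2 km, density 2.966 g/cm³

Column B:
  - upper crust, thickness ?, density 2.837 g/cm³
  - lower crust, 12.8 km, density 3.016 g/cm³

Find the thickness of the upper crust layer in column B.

17.3 km

Take the compensation level at the base of the deeper column (depth z_c below the surface of column A) and equate Σ ρ_i t_i down to z_c; mantle fills any gap and the z_c terms cancel.
Column A: 0.817×0.9237 + 17.7×2.824 + 10.2×2.966 + (z_c − 28.717)×3.333
Column B: 0.625×0 + x×2.837 + 12.8×3.016 + (z_c − 0.625 − 12.8 − x)×3.333
The z_c×3.333 term appears on both sides and cancels. Collect the known terms of each column as K = Σ(ρt)_known − 3.333 × (depth of known layers): K_A = 80.9926629 − 3.333×28.717 = −14.7210981; K_B = 38.6048 − 3.333×(0.625 + 12.8) = −6.140725.
Balance: K_A = K_B − x×(3.333 − 2.837), so x = (K_B − K_A)/(3.333 − 2.837) = 8.58037/0.496 = 17.3 km.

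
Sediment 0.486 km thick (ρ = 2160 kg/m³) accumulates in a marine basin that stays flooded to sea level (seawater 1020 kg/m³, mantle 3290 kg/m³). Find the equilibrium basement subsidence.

Submarine loading: the sediment displaces seawater, and the subsidence is in turn flooded, so s (ρ_m − ρ_w) = t (ρ_sed − ρ_w).
s = 0.486 km × (2160 − 1020) / (3290 − 1020) = 0.244 km.

0.244 km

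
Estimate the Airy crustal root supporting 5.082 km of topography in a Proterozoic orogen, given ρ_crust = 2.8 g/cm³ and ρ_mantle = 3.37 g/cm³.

25 km

Balancing pressure at the compensation depth: the weight of the topography is balanced by the buoyancy of the root, ρ_c h = (ρ_m − ρ_c) r.
r = h · ρ_c / (ρ_m − ρ_c) = 5.082 km × 2.8 / (3.37 − 2.8) = 25 km.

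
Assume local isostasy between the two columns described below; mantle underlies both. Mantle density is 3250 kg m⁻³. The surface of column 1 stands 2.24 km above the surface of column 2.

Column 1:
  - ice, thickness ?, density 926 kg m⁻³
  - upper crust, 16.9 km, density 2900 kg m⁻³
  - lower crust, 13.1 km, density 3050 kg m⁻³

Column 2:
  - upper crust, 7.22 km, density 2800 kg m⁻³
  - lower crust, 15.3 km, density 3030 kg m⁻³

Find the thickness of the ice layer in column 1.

2.31 km

Take the compensation level at the base of the deeper column (depth z_c below the surface of column 1) and equate Σ ρ_i t_i down to z_c; mantle fills any gap and the z_c terms cancel.
Column 1: x×926 + 16.9×2900 + 13.1×3050 + (z_c − 30 − x)×3250
Column 2: 2.24×0 + 7.22×2800 + 15.3×3030 + (z_c − 2.24 − 22.52)×3250
The z_c×3250 term appears on both sides and cancels. Collect the known terms of each column as K = Σ(ρt)_known − 3250 × (depth of known layers): K_1 = 88965 − 3250×30 = −8535; K_2 = 66575 − 3250×(2.24 + 22.52) = −13895.
Balance: K_1 − x×(3250 − 926) = K_2, so x = (K_1 − K_2)/(3250 − 926) = 5360/2324 = 2.31 km.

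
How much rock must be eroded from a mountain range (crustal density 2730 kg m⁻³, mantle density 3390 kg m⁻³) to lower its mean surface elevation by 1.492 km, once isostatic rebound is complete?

Net drop Δ = e − u = e − e ρ_c/ρ_m = e (ρ_m − ρ_c)/ρ_m.
e = Δ ρ_m/(ρ_m − ρ_c) = 1.492 km × 3390/660 = 7.66 km.

7.66 km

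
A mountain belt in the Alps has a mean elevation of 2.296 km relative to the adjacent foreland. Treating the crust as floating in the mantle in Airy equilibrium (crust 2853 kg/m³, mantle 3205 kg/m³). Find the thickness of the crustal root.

Equating mass per unit area of the two columns: the weight of the topography is balanced by the buoyancy of the root, ρ_c h = (ρ_m − ρ_c) r.
r = h · ρ_c / (ρ_m − ρ_c) = 2.296 km × 2853 / (3205 − 2853) = 18.6 km.

18.6 km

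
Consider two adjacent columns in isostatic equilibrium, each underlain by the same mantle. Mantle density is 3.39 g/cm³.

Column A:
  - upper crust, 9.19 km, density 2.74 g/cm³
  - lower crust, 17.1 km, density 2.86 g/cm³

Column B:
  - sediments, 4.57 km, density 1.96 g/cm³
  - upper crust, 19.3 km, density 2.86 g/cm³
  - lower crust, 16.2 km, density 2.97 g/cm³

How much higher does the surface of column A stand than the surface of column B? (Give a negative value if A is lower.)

−2.52 km

For any compensation level in the mantle, the mantle terms cancel and isostasy reduces to e = (Σt_A − Σt_B) − (Σ(ρt)_A − Σ(ρt)_B) / ρ_m.
Σt_A = 26.29 km; Σt_B = 40.07 km; Σ(ρt)_A = 74.0866; Σ(ρt)_B = 112.2692 (in km·g/cm³).
e = (26.29 − 40.07) − (74.0866 − 112.2692) / 3.39 = −2.52 km.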